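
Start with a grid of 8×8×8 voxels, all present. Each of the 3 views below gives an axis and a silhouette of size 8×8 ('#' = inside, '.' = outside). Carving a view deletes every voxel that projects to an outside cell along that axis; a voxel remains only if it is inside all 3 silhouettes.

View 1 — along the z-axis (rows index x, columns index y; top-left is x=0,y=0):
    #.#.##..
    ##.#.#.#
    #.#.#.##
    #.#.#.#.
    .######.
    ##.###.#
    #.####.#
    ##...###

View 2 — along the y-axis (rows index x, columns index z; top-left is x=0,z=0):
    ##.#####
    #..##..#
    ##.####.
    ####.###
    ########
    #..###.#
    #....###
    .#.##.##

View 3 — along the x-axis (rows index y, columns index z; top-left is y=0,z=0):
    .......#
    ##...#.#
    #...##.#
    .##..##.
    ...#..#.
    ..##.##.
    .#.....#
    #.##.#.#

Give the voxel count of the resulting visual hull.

|visual hull| = 87

start: 8×8×8 = 512 voxels
carve view 1 (along z, XY-mask fill 41/64): 328 voxels remain
carve view 2 (along y, XZ-mask fill 46/64): 233 voxels remain
carve view 3 (along x, YZ-mask fill 26/64): 87 voxels remain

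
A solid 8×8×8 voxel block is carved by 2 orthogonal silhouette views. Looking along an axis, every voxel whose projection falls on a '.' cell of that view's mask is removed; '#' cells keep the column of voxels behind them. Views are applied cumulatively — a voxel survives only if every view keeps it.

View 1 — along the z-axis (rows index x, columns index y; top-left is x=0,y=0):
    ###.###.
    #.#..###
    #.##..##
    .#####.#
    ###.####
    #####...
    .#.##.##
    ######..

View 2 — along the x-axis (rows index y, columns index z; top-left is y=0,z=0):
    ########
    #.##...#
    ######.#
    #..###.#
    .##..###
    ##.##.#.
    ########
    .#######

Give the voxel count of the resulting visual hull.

before carving: 512 voxels (8×8×8)
after view 1 [z-axis, 45 of 64 cells solid] → remaining = 360
after view 2 [x-axis, 49 of 64 cells solid] → remaining = 276

remaining voxels: 276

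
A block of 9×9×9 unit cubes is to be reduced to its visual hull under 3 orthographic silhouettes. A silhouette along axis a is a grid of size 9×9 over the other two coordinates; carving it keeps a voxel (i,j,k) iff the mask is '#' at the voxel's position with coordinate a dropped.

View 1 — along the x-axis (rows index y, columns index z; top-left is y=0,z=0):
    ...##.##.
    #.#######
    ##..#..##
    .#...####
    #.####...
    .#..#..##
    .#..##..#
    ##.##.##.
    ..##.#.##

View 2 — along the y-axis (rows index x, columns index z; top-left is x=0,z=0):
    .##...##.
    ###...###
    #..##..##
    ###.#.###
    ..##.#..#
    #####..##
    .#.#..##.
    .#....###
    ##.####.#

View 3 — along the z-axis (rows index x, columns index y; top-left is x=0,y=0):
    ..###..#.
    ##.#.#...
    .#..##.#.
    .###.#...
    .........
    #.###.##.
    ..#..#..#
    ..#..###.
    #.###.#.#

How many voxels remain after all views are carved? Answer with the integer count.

119 voxels

before carving: 729 voxels (9×9×9)
  1. axis=0 (YZ plane), |mask|=46  ⇒  voxels=414
  2. axis=1 (XZ plane), |mask|=48  ⇒  voxels=248
  3. axis=2 (XY plane), |mask|=35  ⇒  voxels=119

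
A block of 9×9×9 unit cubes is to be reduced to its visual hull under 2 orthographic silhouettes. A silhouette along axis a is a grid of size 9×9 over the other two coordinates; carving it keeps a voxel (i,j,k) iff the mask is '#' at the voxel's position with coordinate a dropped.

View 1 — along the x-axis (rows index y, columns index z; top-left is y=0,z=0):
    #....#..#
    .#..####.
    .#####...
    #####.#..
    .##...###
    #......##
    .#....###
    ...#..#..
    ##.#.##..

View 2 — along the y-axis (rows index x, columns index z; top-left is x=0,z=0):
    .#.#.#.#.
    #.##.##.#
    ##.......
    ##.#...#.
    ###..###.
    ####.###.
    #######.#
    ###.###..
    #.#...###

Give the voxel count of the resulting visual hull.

voxel count = 210

before carving: 729 voxels (9×9×9)
[1] x-view keeps 38 columns → grid now 342
[2] y-view keeps 48 columns → grid now 210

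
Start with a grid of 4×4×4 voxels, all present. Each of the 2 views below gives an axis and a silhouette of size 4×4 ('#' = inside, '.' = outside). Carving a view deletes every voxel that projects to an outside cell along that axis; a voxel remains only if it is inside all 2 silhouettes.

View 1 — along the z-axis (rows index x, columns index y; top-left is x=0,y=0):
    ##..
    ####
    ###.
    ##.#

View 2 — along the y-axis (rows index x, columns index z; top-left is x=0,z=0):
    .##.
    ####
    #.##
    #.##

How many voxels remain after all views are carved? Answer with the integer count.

full grid |V| = 64
  1. axis=2 (XY plane), |mask|=12  ⇒  voxels=48
  2. axis=1 (XZ plane), |mask|=12  ⇒  voxels=38

remaining voxels: 38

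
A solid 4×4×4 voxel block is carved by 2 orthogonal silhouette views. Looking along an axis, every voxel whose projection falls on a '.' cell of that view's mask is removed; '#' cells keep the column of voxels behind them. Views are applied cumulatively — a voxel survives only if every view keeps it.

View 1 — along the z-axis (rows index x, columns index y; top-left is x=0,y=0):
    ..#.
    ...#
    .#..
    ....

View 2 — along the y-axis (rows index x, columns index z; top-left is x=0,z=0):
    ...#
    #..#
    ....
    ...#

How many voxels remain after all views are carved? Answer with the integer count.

before carving: 64 voxels (4×4×4)
carve view 1 (along z, XY-mask fill 3/16): 12 voxels remain
carve view 2 (along y, XZ-mask fill 4/16): 3 voxels remain

3 voxels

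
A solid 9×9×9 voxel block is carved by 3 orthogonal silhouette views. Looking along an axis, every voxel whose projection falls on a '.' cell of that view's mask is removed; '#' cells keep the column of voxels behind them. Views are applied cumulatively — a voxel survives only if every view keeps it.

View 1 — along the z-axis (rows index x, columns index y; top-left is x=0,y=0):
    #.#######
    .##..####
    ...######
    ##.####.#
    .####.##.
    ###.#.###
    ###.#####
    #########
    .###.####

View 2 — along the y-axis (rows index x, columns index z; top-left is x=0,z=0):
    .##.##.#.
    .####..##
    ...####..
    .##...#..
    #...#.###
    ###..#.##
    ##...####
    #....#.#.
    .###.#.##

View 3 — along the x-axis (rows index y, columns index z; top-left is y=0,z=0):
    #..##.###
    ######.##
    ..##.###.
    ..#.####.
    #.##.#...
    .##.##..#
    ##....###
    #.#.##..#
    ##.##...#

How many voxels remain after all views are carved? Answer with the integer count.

start: 9×9×9 = 729 voxels
after view 1 [z-axis, 64 of 81 cells solid] → remaining = 576
after view 2 [y-axis, 44 of 81 cells solid] → remaining = 310
after view 3 [x-axis, 48 of 81 cells solid] → remaining = 182

|visual hull| = 182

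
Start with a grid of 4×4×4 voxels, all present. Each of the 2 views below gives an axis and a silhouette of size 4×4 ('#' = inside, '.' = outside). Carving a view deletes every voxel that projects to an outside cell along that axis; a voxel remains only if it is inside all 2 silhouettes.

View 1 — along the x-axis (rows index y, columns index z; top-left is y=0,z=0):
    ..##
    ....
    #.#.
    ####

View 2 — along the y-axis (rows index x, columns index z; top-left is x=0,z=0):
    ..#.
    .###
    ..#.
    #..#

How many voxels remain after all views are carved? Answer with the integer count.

full grid |V| = 64
carve view 1 (along x, YZ-mask fill 8/16): 32 voxels remain
carve view 2 (along y, XZ-mask fill 7/16): 16 voxels remain

remaining voxels: 16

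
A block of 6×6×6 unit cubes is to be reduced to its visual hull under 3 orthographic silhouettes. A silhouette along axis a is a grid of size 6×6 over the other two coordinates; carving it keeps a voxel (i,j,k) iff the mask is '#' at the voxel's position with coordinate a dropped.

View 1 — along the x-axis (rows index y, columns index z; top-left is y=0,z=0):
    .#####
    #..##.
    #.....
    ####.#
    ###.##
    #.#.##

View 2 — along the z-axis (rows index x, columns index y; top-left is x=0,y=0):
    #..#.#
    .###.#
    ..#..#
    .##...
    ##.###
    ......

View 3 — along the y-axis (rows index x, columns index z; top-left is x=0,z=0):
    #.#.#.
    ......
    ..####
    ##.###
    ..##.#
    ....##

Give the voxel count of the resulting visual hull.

25 voxels

start: 6×6×6 = 216 voxels
step 1: project along x, AND mask (23/36) → |grid| = 138
step 2: project along z, AND mask (16/36) → |grid| = 58
step 3: project along y, AND mask (17/36) → |grid| = 25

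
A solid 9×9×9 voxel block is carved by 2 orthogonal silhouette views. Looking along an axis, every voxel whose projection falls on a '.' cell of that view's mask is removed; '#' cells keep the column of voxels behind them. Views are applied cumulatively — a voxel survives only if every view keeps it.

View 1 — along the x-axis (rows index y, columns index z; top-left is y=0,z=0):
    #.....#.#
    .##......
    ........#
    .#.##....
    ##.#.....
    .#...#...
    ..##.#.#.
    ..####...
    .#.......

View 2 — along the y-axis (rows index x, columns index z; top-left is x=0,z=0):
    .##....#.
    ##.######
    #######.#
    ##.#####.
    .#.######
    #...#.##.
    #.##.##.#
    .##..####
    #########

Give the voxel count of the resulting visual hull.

146 voxels

before carving: 729 voxels (9×9×9)
carve view 1 (along x, YZ-mask fill 23/81): 207 voxels remain
carve view 2 (along y, XZ-mask fill 58/81): 146 voxels remain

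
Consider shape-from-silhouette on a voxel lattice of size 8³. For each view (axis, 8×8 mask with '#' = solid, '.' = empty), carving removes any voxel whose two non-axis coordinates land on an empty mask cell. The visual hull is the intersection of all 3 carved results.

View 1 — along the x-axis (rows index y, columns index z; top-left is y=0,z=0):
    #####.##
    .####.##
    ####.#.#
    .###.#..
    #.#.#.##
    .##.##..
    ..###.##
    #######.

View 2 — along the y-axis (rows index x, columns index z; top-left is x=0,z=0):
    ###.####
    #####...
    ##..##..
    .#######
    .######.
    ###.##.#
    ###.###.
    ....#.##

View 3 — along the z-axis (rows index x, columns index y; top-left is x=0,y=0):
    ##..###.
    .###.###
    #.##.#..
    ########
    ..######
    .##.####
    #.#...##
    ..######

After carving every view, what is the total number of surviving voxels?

initial block: 8^3 = 512
V1 x: intersect with YZ mask (44 set) -- 352 left
V2 y: intersect with XZ mask (44 set) -- 245 left
V3 z: intersect with XY mask (45 set) -- 175 left

voxel count = 175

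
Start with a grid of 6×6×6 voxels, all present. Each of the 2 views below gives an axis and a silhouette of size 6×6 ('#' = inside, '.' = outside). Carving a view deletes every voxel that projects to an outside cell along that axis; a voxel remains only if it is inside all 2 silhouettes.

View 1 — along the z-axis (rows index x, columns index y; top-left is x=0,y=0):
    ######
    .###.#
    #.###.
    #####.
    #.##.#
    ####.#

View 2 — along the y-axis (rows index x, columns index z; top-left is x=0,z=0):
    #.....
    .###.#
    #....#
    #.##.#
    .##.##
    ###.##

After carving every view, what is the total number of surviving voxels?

|visual hull| = 91

start: 6×6×6 = 216 voxels
V1 z: intersect with XY mask (28 set) -- 168 left
V2 y: intersect with XZ mask (20 set) -- 91 left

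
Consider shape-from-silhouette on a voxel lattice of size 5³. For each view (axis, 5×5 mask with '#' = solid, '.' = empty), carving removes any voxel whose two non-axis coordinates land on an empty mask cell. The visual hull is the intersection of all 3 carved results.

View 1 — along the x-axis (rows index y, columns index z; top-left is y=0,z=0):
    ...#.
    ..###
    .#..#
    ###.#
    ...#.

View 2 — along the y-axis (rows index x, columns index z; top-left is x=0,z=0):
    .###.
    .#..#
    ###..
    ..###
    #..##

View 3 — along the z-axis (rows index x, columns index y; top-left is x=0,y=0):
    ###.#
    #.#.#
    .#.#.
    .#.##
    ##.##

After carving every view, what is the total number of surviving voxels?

initial block: 5^3 = 125
  1. axis=0 (YZ plane), |mask|=11  ⇒  voxels=55
  2. axis=1 (XZ plane), |mask|=14  ⇒  voxels=32
  3. axis=2 (XY plane), |mask|=16  ⇒  voxels=23

remaining voxels: 23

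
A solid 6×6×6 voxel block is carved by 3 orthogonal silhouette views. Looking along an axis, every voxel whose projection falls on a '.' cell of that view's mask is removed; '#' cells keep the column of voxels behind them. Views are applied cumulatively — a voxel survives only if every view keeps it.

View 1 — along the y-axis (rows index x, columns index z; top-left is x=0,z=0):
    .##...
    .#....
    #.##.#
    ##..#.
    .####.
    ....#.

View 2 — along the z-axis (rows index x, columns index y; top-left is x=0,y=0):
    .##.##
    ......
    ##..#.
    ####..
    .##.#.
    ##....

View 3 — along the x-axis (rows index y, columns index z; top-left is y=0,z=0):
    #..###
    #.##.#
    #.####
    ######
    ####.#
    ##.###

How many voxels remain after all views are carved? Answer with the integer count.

33 voxels

start: 6×6×6 = 216 voxels
[1] y-view keeps 15 columns → grid now 90
[2] z-view keeps 16 columns → grid now 46
[3] x-view keeps 29 columns → grid now 33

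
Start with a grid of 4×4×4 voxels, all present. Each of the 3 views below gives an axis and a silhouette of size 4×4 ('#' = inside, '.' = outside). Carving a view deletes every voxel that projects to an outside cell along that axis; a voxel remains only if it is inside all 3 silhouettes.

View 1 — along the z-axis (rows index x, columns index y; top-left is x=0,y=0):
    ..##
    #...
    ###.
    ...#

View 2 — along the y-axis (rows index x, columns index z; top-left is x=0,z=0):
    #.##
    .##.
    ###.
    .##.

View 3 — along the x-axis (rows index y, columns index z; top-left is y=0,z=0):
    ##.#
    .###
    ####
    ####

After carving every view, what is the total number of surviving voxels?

voxel count = 16

initial block: 4^3 = 64
after view 1 [z-axis, 7 of 16 cells solid] → remaining = 28
after view 2 [y-axis, 10 of 16 cells solid] → remaining = 19
after view 3 [x-axis, 14 of 16 cells solid] → remaining = 16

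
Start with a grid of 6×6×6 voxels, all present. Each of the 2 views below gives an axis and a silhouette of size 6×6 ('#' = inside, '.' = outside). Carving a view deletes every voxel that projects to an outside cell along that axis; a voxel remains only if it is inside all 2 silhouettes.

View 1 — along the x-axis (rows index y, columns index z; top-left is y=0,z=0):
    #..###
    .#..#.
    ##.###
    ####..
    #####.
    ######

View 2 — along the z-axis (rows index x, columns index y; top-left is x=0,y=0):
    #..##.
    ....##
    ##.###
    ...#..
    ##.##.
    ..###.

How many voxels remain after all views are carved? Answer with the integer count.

full grid |V| = 216
  1. axis=0 (YZ plane), |mask|=26  ⇒  voxels=156
  2. axis=2 (XY plane), |mask|=18  ⇒  voxels=78

remaining voxels: 78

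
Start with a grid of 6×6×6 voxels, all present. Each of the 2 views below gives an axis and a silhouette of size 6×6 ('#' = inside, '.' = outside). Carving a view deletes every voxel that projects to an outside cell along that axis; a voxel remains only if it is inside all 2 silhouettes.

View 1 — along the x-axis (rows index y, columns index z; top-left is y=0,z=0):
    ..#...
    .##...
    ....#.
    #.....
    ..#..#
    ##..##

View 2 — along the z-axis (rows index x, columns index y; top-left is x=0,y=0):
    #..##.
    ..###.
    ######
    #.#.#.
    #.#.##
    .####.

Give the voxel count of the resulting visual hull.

37 voxels

start: 6×6×6 = 216 voxels
after view 1 [x-axis, 11 of 36 cells solid] → remaining = 66
after view 2 [z-axis, 23 of 36 cells solid] → remaining = 37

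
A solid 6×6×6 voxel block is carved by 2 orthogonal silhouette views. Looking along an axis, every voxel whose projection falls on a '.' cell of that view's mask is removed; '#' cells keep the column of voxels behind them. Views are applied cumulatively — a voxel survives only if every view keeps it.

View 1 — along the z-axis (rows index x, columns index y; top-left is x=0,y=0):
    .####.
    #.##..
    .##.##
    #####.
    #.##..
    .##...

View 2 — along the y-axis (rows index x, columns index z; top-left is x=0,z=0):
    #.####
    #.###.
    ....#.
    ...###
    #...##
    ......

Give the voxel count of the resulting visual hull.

full grid |V| = 216
[1] z-view keeps 21 columns → grid now 126
[2] y-view keeps 16 columns → grid now 60

60 voxels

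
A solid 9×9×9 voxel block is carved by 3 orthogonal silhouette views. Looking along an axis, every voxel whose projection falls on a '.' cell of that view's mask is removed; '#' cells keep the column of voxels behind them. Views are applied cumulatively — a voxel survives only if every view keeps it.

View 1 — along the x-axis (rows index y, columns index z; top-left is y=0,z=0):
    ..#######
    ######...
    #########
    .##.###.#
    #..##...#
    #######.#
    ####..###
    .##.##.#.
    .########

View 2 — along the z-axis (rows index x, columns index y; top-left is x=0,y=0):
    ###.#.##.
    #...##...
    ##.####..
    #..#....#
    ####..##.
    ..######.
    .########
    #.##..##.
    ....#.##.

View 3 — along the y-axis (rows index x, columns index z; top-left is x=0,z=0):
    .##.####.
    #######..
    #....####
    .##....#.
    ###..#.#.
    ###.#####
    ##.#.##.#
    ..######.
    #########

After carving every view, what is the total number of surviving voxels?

before carving: 729 voxels (9×9×9)
carve view 1 (along x, YZ-mask fill 60/81): 540 voxels remain
carve view 2 (along z, XY-mask fill 46/81): 298 voxels remain
carve view 3 (along y, XZ-mask fill 55/81): 199 voxels remain

remaining voxels: 199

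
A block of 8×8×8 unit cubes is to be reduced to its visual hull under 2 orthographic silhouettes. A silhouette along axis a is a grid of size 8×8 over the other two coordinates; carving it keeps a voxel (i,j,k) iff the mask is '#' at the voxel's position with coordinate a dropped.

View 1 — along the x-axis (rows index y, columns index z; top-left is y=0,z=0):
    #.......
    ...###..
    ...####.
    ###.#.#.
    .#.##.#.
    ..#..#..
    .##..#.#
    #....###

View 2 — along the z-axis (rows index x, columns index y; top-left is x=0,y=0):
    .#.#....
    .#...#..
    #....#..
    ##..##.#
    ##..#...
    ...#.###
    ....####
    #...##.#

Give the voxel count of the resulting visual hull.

78 voxels

start: 8×8×8 = 512 voxels
step 1: project along x, AND mask (27/64) → |grid| = 216
step 2: project along z, AND mask (26/64) → |grid| = 78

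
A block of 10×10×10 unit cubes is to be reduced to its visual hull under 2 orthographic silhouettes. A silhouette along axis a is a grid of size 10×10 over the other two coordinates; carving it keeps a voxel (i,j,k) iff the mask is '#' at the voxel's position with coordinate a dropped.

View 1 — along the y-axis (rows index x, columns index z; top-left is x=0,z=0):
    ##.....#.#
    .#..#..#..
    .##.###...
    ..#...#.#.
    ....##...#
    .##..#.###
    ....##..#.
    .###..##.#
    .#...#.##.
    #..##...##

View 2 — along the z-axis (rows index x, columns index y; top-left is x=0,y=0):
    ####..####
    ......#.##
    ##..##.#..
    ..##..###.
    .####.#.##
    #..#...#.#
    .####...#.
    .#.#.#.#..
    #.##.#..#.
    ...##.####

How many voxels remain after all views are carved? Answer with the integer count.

remaining voxels: 215

full grid |V| = 1000
after view 1 [y-axis, 42 of 100 cells solid] → remaining = 420
after view 2 [z-axis, 52 of 100 cells solid] → remaining = 215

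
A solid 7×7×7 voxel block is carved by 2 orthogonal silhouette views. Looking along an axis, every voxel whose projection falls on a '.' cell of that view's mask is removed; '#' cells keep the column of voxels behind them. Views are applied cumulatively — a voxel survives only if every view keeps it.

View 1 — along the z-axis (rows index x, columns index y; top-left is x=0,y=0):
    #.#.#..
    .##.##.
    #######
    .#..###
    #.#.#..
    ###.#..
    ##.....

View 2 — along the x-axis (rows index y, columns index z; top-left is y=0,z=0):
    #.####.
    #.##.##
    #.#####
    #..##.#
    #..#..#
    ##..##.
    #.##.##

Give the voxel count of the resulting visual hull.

|visual hull| = 124

initial block: 7^3 = 343
  1. axis=2 (XY plane), |mask|=27  ⇒  voxels=189
  2. axis=0 (YZ plane), |mask|=32  ⇒  voxels=124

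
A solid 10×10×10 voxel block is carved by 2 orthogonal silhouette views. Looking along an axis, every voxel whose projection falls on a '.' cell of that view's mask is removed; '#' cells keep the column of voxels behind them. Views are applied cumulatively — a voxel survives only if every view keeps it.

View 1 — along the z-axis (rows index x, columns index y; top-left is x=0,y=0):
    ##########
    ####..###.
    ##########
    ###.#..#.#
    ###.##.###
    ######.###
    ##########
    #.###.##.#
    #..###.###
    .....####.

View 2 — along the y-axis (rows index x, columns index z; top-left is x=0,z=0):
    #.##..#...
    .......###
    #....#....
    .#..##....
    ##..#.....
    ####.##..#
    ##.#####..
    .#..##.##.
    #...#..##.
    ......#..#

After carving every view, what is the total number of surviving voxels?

voxel count = 327

full grid |V| = 1000
after view 1 [z-axis, 78 of 100 cells solid] → remaining = 780
after view 2 [y-axis, 40 of 100 cells solid] → remaining = 327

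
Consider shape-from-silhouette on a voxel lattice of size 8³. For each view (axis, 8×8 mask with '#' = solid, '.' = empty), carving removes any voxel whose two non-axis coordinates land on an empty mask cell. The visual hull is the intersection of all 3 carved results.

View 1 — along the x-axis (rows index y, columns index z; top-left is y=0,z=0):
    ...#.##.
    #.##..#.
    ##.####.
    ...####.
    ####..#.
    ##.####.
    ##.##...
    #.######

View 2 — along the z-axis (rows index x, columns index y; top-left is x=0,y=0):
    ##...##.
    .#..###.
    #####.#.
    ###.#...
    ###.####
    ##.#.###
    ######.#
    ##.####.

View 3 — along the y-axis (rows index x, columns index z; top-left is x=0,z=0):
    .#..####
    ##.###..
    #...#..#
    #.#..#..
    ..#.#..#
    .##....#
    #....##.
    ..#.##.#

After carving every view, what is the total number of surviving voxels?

|visual hull| = 75

initial block: 8^3 = 512
[1] x-view keeps 39 columns → grid now 312
[2] z-view keeps 44 columns → grid now 204
[3] y-view keeps 29 columns → grid now 75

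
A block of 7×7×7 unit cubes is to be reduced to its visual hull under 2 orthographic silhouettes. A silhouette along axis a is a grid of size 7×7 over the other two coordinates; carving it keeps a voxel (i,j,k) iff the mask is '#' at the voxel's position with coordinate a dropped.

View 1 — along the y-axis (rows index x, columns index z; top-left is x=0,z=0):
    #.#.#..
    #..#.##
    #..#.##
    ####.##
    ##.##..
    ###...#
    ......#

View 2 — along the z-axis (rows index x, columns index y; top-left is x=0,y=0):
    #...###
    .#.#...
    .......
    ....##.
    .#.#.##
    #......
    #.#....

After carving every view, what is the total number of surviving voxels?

54 voxels

before carving: 343 voxels (7×7×7)
V1 y: intersect with XZ mask (26 set) -- 182 left
V2 z: intersect with XY mask (15 set) -- 54 left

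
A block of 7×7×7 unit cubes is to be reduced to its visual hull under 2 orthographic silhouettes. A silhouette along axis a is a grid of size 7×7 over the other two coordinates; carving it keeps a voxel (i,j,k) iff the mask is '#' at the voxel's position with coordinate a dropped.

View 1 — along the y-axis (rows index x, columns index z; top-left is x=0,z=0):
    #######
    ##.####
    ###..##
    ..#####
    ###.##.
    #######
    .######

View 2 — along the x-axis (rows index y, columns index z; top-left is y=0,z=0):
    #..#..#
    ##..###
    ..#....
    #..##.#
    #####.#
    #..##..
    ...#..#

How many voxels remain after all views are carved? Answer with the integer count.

remaining voxels: 135

start: 7×7×7 = 343 voxels
[1] y-view keeps 41 columns → grid now 287
[2] x-view keeps 24 columns → grid now 135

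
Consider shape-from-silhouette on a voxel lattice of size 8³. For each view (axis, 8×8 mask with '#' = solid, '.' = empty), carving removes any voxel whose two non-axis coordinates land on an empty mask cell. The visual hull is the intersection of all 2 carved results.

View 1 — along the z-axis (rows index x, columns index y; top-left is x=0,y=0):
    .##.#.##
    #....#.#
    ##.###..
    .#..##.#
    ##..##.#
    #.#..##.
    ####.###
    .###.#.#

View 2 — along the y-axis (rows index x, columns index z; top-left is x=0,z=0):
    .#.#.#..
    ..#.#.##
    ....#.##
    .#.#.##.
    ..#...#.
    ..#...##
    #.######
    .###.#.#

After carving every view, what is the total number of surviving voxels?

|visual hull| = 154

full grid |V| = 512
[1] z-view keeps 38 columns → grid now 304
[2] y-view keeps 31 columns → grid now 154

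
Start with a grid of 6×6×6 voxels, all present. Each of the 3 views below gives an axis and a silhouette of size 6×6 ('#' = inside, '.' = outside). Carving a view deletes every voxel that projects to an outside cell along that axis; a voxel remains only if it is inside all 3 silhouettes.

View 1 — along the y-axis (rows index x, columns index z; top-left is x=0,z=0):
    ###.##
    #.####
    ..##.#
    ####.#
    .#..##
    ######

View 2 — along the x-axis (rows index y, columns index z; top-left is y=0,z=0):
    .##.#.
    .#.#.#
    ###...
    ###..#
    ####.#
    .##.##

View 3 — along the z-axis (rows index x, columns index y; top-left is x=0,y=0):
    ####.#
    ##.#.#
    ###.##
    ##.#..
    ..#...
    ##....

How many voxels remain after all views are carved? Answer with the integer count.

start: 6×6×6 = 216 voxels
carve view 1 (along y, XZ-mask fill 27/36): 162 voxels remain
carve view 2 (along x, YZ-mask fill 22/36): 101 voxels remain
carve view 3 (along z, XY-mask fill 20/36): 51 voxels remain

remaining voxels: 51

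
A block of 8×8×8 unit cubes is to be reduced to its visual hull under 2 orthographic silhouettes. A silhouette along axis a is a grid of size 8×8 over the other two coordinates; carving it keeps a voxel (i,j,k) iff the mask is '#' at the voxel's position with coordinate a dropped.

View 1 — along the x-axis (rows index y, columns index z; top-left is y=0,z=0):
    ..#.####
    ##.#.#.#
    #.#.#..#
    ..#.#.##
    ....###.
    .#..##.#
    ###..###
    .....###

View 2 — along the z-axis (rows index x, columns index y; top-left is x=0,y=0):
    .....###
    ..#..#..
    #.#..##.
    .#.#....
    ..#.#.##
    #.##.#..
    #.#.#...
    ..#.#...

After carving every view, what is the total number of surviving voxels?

full grid |V| = 512
step 1: project along x, AND mask (34/64) → |grid| = 272
step 2: project along z, AND mask (24/64) → |grid| = 101

101 voxels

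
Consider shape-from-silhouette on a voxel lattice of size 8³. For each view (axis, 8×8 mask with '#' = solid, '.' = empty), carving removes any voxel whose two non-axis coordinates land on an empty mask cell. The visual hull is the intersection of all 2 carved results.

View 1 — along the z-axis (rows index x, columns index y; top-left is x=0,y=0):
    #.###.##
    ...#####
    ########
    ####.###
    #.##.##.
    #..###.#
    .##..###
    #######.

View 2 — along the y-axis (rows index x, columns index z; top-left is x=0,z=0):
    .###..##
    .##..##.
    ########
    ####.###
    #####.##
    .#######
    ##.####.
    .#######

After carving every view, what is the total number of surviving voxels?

voxel count = 312

initial block: 8^3 = 512
[1] z-view keeps 48 columns → grid now 384
[2] y-view keeps 51 columns → grid now 312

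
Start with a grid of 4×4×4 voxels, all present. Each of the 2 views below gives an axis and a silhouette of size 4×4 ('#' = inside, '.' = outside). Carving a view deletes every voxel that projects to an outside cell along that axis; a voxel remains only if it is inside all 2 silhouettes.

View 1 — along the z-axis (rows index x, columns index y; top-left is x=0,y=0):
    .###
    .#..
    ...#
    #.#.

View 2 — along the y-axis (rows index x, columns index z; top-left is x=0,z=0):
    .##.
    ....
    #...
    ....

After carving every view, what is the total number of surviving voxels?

7 voxels

start: 4×4×4 = 64 voxels
carve view 1 (along z, XY-mask fill 7/16): 28 voxels remain
carve view 2 (along y, XZ-mask fill 3/16): 7 voxels remain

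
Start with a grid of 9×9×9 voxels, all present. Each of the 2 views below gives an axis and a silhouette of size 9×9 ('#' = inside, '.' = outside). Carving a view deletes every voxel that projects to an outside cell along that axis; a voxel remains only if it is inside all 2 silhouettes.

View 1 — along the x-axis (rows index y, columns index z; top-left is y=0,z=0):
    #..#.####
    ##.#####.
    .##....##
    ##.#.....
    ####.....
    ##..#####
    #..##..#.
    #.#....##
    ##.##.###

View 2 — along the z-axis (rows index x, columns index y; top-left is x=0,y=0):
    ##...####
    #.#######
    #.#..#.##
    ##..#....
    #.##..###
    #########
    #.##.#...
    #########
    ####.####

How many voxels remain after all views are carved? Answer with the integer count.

full grid |V| = 729
carve view 1 (along x, YZ-mask fill 46/81): 414 voxels remain
carve view 2 (along z, XY-mask fill 58/81): 301 voxels remain

voxel count = 301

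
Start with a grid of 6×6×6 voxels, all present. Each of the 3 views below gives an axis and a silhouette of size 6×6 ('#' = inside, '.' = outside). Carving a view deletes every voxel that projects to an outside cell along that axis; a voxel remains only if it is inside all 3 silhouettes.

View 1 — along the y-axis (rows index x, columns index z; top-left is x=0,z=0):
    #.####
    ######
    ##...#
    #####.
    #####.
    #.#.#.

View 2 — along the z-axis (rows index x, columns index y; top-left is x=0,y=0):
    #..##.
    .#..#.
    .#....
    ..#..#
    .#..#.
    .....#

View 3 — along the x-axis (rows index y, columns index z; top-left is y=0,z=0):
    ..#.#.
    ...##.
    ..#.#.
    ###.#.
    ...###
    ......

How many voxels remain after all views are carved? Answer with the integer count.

start: 6×6×6 = 216 voxels
carve view 1 (along y, XZ-mask fill 27/36): 162 voxels remain
carve view 2 (along z, XY-mask fill 11/36): 53 voxels remain
carve view 3 (along x, YZ-mask fill 13/36): 19 voxels remain

remaining voxels: 19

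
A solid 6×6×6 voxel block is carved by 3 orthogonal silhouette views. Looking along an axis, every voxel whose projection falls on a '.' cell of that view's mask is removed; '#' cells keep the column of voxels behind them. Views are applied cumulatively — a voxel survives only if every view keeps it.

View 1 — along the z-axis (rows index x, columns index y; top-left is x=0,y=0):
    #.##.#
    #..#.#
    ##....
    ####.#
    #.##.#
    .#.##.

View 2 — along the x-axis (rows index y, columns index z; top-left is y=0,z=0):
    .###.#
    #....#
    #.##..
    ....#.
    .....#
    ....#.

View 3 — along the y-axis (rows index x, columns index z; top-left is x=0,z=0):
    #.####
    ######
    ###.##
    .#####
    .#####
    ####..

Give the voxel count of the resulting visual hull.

before carving: 216 voxels (6×6×6)
after view 1 [z-axis, 21 of 36 cells solid] → remaining = 126
after view 2 [x-axis, 12 of 36 cells solid] → remaining = 45
after view 3 [y-axis, 30 of 36 cells solid] → remaining = 37

37 voxels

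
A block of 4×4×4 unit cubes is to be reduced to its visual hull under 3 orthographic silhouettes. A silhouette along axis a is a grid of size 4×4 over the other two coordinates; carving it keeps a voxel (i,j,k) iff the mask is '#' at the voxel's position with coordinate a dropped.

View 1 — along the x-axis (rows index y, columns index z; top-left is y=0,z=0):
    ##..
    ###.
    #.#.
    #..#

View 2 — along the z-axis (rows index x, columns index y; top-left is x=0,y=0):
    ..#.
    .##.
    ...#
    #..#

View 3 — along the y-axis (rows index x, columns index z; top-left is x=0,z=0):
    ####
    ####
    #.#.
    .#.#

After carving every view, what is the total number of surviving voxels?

remaining voxels: 10

initial block: 4^3 = 64
step 1: project along x, AND mask (9/16) → |grid| = 36
step 2: project along z, AND mask (6/16) → |grid| = 13
step 3: project along y, AND mask (12/16) → |grid| = 10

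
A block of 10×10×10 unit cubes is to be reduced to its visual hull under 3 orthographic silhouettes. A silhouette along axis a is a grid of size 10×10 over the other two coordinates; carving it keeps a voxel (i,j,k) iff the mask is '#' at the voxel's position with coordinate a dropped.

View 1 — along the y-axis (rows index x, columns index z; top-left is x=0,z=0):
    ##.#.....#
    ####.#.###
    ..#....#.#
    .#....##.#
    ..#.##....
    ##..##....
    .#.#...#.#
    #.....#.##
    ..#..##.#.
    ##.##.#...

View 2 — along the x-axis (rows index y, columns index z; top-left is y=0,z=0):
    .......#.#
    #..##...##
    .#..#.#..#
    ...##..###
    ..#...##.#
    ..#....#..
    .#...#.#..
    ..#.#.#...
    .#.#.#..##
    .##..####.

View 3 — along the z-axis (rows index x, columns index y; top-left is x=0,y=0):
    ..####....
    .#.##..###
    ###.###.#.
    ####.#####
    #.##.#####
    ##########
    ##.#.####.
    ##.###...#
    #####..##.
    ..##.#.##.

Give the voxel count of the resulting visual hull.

remaining voxels: 117

full grid |V| = 1000
V1 y: intersect with XZ mask (43 set) -- 430 left
V2 x: intersect with YZ mask (39 set) -- 169 left
V3 z: intersect with XY mask (69 set) -- 117 left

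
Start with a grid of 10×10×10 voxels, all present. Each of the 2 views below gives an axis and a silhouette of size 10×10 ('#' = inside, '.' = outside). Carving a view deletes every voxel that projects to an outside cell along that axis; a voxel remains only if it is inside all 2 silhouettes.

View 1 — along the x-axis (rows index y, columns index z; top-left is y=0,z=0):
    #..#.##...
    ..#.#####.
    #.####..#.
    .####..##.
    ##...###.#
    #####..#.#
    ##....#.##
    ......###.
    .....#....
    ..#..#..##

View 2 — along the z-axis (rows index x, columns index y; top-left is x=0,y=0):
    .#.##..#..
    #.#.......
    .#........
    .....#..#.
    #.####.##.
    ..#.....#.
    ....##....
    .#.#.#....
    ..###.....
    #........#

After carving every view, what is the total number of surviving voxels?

voxel count = 143

initial block: 10^3 = 1000
after view 1 [x-axis, 48 of 100 cells solid] → remaining = 480
after view 2 [z-axis, 28 of 100 cells solid] → remaining = 143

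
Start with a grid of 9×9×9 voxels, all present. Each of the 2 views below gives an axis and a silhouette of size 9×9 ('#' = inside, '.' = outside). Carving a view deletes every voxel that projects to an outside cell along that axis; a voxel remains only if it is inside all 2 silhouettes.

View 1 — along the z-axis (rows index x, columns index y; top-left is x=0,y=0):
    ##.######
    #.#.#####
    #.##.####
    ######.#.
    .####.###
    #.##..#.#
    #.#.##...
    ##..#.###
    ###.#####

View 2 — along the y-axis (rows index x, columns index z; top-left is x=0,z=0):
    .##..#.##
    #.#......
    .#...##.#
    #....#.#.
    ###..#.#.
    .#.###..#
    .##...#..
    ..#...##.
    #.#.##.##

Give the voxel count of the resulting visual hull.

start: 9×9×9 = 729 voxels
V1 z: intersect with XY mask (59 set) -- 531 left
V2 y: intersect with XZ mask (36 set) -- 241 left

voxel count = 241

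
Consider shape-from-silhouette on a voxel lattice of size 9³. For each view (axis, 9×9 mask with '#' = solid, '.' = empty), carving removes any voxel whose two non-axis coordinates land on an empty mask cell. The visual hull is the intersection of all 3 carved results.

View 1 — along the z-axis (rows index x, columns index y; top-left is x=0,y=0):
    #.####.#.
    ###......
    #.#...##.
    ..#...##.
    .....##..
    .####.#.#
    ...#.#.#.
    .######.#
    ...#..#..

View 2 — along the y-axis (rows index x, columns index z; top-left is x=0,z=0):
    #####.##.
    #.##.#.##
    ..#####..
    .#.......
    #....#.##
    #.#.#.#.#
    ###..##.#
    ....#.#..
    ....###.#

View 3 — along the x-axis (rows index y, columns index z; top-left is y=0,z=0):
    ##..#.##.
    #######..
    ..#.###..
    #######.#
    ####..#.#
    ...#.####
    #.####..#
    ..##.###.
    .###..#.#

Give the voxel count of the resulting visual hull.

full grid |V| = 729
V1 z: intersect with XY mask (36 set) -- 324 left
V2 y: intersect with XZ mask (40 set) -- 161 left
V3 x: intersect with YZ mask (51 set) -- 106 left

106 voxels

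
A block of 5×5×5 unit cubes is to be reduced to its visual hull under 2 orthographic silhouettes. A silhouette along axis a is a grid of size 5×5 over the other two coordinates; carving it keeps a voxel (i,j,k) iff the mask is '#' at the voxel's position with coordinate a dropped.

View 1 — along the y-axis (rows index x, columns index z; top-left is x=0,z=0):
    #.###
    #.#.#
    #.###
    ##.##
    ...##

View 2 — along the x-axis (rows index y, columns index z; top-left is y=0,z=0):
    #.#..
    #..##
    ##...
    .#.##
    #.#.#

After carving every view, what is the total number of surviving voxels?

remaining voxels: 47

full grid |V| = 125
step 1: project along y, AND mask (17/25) → |grid| = 85
step 2: project along x, AND mask (13/25) → |grid| = 47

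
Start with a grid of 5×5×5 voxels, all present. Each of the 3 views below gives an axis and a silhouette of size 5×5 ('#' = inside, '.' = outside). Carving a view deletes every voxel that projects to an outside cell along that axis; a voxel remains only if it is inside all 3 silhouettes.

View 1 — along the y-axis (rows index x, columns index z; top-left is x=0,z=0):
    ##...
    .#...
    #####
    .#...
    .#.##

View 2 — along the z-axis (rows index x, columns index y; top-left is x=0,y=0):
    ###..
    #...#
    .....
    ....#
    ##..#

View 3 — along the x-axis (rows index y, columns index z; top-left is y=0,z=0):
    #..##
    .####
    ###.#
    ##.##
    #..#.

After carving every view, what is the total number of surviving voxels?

full grid |V| = 125
step 1: project along y, AND mask (12/25) → |grid| = 60
step 2: project along z, AND mask (9/25) → |grid| = 18
step 3: project along x, AND mask (17/25) → |grid| = 10

voxel count = 10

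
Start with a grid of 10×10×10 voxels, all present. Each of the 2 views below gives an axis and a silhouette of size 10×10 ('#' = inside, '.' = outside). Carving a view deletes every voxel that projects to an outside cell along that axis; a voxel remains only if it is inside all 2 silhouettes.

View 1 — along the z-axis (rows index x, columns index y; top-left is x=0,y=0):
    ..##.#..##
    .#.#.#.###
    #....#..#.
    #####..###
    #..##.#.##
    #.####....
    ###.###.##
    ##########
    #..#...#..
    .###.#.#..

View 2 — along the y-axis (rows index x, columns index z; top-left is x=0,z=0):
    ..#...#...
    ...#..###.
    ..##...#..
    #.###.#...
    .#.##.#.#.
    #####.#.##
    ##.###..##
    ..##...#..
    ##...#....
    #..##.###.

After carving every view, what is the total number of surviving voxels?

start: 10×10×10 = 1000 voxels
  1. axis=2 (XY plane), |mask|=59  ⇒  voxels=590
  2. axis=1 (XZ plane), |mask|=46  ⇒  voxels=278

|visual hull| = 278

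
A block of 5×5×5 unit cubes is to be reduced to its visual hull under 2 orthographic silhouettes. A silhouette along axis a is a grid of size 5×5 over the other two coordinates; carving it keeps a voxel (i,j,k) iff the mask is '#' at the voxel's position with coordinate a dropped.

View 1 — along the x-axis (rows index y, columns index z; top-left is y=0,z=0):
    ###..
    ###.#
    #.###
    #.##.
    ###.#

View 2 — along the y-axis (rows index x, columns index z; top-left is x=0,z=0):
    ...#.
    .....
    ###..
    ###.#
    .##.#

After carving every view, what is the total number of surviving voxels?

start: 5×5×5 = 125 voxels
[1] x-view keeps 18 columns → grid now 90
[2] y-view keeps 11 columns → grid now 42

remaining voxels: 42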